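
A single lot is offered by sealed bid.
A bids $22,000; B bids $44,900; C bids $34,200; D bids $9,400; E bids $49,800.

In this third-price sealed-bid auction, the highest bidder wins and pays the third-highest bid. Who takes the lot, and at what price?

Rule: the highest bidder wins and pays the third-highest bid.
Bids in order: 49,800 (E) > 44,900 (B) > 34,200 (C) > 22,000 (A) > 9,400 (D)
E wins; payment is bid #3 in the ranking = $34,200.

E pays $34,200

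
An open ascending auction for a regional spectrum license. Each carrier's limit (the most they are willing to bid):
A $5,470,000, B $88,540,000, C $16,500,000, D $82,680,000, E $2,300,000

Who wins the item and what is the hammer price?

B wins at $82,680,000

Open ascending-bid auction: the price rises until one bidder remains; the winner pays the price at which the last rival dropped out.
Limits in order: 88,540,000 (B) > 82,680,000 (D) > 16,500,000 (C) > 5,470,000 (A) > 2,300,000 (E)
Once the price passes $82,680,000, only B is left; the hammer falls at D's limit of $82,680,000.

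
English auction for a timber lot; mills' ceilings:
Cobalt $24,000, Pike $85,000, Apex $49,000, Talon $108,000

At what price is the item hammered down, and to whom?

Talon wins at $85,000

Open ascending-bid auction: the price rises until one bidder remains; the winner pays the price at which the last rival dropped out.
Limits ranked: 108,000 (Talon) > 85,000 (Pike) > 49,000 (Apex) > 24,000 (Cobalt)
Pike is the last rival to drop out, at $85,000; Talon remains and wins at that price.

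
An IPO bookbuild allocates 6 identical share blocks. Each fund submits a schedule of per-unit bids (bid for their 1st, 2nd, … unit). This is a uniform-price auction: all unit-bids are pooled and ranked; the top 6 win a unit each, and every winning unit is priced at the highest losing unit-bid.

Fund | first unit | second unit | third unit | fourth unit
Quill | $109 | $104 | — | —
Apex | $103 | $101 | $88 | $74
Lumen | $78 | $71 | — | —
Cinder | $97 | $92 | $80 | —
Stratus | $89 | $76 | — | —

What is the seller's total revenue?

Pooled unit-bids ranked (top 6): 109 (Quill-1), 104 (Quill-2), 103 (Apex-1), 101 (Apex-2), 97 (Cinder-1), 92 (Cinder-2)
The (k+1)-th unit-bid is $89.
Allocation: Apex 2, Cinder 2, Quill 2. Every unit priced at $89.
Revenue = 6 × 89 = $534.

Total revenue: $534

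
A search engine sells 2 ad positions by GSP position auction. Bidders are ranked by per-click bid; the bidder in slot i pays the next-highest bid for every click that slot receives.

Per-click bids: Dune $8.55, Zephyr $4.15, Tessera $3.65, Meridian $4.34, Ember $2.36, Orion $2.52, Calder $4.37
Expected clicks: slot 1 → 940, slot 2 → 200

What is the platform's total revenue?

Total revenue: $4975.80

Per-click bids in order: $8.55 (Dune) > $4.37 (Calder) > $4.34 (Meridian) > …
Slot 1: Dune pays $4.37 × 940 = $4107.80
Slot 2: Calder pays $4.34 × 200 = $868.00
Total = $4975.80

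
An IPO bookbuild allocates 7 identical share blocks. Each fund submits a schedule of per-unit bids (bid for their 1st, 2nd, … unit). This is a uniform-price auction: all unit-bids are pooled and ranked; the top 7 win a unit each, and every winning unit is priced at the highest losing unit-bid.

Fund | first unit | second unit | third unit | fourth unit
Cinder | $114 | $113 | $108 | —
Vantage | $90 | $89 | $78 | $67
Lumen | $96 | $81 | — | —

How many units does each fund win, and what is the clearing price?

Merging the schedules and taking the best 7: 114 (Cinder-1), 113 (Cinder-2), 108 (Cinder-3), 96 (Lumen-1), 90 (Vantage-1), 89 (Vantage-2), 81 (Lumen-2)
The (k+1)-th unit-bid is $78.
Allocation: Cinder 3, Lumen 2, Vantage 2.

Cinder 3, Lumen 2, Vantage 2; clearing price $78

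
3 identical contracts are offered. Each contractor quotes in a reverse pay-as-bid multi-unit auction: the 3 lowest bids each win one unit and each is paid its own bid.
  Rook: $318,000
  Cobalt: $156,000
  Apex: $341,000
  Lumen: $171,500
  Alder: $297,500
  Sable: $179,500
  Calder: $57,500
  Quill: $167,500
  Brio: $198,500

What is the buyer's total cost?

Bids ranked low→high: 57,500 (Calder), 156,000 (Cobalt), 167,500 (Quill), 171,500 (Lumen), 179,500 (Sable), …
Lowest 3: Calder, Cobalt, Quill.
Total cost = 57,500 + 156,000 + 167,500 = $381,000.

Total cost: $381,000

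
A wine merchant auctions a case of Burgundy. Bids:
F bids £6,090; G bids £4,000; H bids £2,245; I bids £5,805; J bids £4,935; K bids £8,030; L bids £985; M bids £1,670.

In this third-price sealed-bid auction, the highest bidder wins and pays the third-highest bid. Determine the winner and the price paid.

Bids in order: 8,030 (K) > 6,090 (F) > 5,805 (I) > 4,935 (J) > 4,000 (G) > 2,245 (H) > …
K is highest; pays the third-highest bid, £5,805.

K pays £5,805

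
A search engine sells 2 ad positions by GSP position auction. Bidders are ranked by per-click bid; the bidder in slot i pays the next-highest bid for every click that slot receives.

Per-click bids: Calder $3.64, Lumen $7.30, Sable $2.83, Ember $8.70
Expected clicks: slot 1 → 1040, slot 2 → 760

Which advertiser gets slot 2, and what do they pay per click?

Ranked by bid: $8.70 (Ember) > $7.30 (Lumen) > $3.64 (Calder) > …
Slot 2 goes to the second-ranked bidder, Lumen, who pays the next bid down: $3.64/click.

Lumen; $3.64 per click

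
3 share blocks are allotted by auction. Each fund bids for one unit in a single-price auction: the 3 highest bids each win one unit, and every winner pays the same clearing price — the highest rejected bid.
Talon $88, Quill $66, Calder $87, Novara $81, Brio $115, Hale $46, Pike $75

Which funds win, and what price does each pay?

Bids ranked high→low: 115 (Brio), 88 (Talon), 87 (Calder), 81 (Novara), 75 (Pike), …
The 3 highest are Brio, Talon, Calder.
First losing bid is Novara's $81, which sets the uniform price.

Brio, Talon, Calder; each pays $81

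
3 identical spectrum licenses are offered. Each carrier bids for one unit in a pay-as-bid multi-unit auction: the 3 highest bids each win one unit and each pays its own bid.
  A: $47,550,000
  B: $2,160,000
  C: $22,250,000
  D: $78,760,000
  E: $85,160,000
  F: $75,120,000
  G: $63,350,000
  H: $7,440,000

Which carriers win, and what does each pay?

Bids ranked high→low: 85,160,000 (E), 78,760,000 (D), 75,120,000 (F), 63,350,000 (G), 47,550,000 (A), …
Top 3: E, D, F.
Each winner pays its own bid: E $85,160,000, D $78,760,000, F $75,120,000.

E $85,160,000, D $78,760,000, F $75,120,000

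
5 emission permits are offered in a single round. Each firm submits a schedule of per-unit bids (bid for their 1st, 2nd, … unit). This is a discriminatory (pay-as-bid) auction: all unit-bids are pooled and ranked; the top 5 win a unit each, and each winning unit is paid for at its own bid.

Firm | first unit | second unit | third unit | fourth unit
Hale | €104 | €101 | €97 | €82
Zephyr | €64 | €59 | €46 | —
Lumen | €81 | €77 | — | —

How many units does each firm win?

Merging the schedules and taking the best 5: 104 (Hale-1), 101 (Hale-2), 97 (Hale-3), 82 (Hale-4), 81 (Lumen-1)
Next rejected bid: €77 (not a price — pay-as-bid).
Allocation: Hale 4, Lumen 1.

Hale 4, Lumen 1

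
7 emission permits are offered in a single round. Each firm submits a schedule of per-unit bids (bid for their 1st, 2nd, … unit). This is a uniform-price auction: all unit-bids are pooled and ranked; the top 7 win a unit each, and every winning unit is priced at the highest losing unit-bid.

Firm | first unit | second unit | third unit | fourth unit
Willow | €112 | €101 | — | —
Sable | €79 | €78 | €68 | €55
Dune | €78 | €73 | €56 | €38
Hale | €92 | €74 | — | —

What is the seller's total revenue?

Total revenue: €511

Merging the schedules and taking the best 7: 112 (Willow-1), 101 (Willow-2), 92 (Hale-1), 79 (Sable-1), 78 (Sable-2), 78 (Dune-1), 74 (Hale-2)
First bid not allocated: €73.
Allocation: Dune 1, Hale 2, Sable 2, Willow 2. Every unit priced at €73.
Revenue = 7 × 73 = €511.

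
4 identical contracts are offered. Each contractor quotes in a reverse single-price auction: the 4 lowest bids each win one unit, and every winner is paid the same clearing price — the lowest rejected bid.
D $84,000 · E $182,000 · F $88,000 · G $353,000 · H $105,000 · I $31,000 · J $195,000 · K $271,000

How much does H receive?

Sorting: 31,000 (I), 84,000 (D), 88,000 (F), 105,000 (H), 182,000 (E), 195,000 (J), …
Lowest 4: I, D, F, H.
First losing bid is E's $182,000, which sets the uniform price.
H wins → is paid $182,000.

H is paid $182,000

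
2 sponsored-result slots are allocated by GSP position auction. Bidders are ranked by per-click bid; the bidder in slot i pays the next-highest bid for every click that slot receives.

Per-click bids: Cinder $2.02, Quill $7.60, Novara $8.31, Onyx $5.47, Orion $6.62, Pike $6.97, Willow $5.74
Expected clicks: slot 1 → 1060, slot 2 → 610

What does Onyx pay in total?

Ranked by bid: $8.31 (Novara) > $7.60 (Quill) > $6.97 (Pike) > …
Onyx ranks below slot 2 → no slot, pays nothing.

Onyx pays $0.00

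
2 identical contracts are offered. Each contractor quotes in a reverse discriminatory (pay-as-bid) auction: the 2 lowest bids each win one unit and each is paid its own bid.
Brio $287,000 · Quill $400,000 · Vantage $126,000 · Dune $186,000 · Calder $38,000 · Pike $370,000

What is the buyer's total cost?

Sorting: 38,000 (Calder), 126,000 (Vantage), 186,000 (Dune), 287,000 (Brio), …
The 2 lowest are Calder, Vantage.
Total cost = 38,000 + 126,000 = $164,000.

Total cost: $164,000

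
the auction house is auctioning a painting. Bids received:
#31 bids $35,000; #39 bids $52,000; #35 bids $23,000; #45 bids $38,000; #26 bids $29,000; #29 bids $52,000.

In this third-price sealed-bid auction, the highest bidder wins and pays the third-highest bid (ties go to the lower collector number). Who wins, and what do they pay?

#29 pays $38,000

Bids in order: 52,000 (#29) > 52,000 (#39) > 38,000 (#45) > 35,000 (#31) > 29,000 (#26) > 23,000 (#35)
Tie at $52,000 → #29 wins by tie-break.
#29 wins; payment is bid #3 in the ranking = $38,000.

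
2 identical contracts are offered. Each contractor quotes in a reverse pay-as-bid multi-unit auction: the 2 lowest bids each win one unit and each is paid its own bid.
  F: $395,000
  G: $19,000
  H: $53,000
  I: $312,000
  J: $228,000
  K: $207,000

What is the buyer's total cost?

Total cost: $72,000

Bids ranked low→high: 19,000 (G), 53,000 (H), 207,000 (K), 228,000 (J), …
The 2 lowest are G, H.
Total cost = 19,000 + 53,000 = $72,000.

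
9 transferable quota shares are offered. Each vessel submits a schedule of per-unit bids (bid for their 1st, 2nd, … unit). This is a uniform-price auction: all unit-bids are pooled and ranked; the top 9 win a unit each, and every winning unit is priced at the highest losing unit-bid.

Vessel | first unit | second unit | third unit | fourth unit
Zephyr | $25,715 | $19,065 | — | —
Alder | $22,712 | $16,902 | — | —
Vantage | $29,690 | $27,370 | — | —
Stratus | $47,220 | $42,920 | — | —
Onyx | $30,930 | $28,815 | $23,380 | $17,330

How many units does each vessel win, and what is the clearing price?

Pooled unit-bids ranked (top 9): 47,220 (Stratus-1), 42,920 (Stratus-2), 30,930 (Onyx-1), 29,690 (Vantage-1), 28,815 (Onyx-2), 27,370 (Vantage-2), 25,715 (Zephyr-1), 23,380 (Onyx-3), 22,712 (Alder-1)
The (k+1)-th unit-bid is $19,065.
Allocation: Alder 1, Onyx 3, Stratus 2, Vantage 2, Zephyr 1.

Alder 1, Onyx 3, Stratus 2, Vantage 2, Zephyr 1; clearing price $19,065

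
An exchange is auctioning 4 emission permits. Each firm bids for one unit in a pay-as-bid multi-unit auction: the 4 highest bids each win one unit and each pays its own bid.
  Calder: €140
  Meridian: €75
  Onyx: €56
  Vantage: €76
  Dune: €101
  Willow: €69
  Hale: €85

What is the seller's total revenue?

Total revenue: €402

Sorting: 140 (Calder), 101 (Dune), 85 (Hale), 76 (Vantage), 75 (Meridian), 69 (Willow), …
Winners (4 units): Calder, Dune, Hale, Vantage.
Total revenue = 140 + 101 + 85 + 76 = €402.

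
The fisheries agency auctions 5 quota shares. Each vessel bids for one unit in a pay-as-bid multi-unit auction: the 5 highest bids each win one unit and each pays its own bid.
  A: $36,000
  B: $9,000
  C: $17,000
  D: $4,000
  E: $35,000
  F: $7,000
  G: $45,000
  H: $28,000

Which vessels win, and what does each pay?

G $45,000, A $36,000, E $35,000, H $28,000, C $17,000

Ordering the bids: 45,000 (G), 36,000 (A), 35,000 (E), 28,000 (H), 17,000 (C), 9,000 (B), 7,000 (F), …
Winners (5 units): G, A, E, H, C.
Each winner pays its own bid: G $45,000, A $36,000, E $35,000, H $28,000, C $17,000.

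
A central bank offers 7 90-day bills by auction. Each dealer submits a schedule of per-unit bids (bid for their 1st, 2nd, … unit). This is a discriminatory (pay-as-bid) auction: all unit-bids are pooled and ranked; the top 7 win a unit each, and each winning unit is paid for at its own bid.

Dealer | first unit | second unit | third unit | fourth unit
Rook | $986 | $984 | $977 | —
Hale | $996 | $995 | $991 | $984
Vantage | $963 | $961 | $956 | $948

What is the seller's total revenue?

Total revenue: $6,913

Pooled unit-bids ranked (top 7): 996 (Hale-1), 995 (Hale-2), 991 (Hale-3), 986 (Rook-1), 984 (Rook-2), 984 (Hale-4), 977 (Rook-3)
Next rejected bid: $963 (not a price — pay-as-bid).
Each winning unit pays its own bid.
Revenue = 996 + 995 + 991 + 986 + 984 + 984 + 977 = $6,913.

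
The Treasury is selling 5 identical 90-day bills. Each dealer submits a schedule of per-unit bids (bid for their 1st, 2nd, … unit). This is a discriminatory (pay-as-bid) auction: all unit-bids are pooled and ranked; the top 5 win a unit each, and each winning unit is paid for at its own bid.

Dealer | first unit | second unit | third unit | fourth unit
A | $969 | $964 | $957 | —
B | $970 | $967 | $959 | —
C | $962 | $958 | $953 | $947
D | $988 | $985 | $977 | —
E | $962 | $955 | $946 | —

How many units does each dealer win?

Merging the schedules and taking the best 5: 988 (D-1), 985 (D-2), 977 (D-3), 970 (B-1), 969 (A-1)
Next rejected bid: $967 (not a price — pay-as-bid).
Allocation: A 1, B 1, D 3.

A 1, B 1, D 3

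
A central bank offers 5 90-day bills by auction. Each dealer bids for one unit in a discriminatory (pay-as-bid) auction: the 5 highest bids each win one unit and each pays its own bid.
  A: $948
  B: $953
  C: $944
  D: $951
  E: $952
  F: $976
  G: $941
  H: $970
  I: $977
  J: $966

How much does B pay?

B pays $953

Sorting: 977 (I), 976 (F), 970 (H), 966 (J), 953 (B), 952 (E), 951 (D), …
Winners (5 units): I, F, H, J, B.
B wins → own bid $953.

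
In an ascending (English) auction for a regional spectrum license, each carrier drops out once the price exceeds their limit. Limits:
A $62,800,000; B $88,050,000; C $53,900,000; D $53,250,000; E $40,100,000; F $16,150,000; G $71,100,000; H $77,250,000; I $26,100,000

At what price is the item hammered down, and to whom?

B wins at $77,250,000

Open ascending-bid auction: the price rises until one bidder remains; the winner pays the price at which the last rival dropped out.
Limits ranked: 88,050,000 (B) > 77,250,000 (H) > 71,100,000 (G) > 62,800,000 (A) > 53,900,000 (C) > 53,250,000 (D) > …
Once the price passes $77,250,000, only B is left; the hammer falls at H's limit of $77,250,000.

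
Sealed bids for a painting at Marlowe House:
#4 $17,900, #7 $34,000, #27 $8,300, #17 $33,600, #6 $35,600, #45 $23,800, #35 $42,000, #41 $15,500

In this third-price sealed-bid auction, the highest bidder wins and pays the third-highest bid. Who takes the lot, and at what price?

#35 pays $34,000

Bids ranked: 42,000 (#35) > 35,600 (#6) > 34,000 (#7) > 33,600 (#17) > 23,800 (#45) > 17,900 (#4) > …
#35 wins; payment is bid #3 in the ranking = $34,000.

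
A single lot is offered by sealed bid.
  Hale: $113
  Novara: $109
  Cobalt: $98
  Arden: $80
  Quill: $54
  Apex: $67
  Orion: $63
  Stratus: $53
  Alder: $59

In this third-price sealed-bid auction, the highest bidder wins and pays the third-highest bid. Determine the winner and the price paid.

Hale pays $98

Bids in order: 113 (Hale) > 109 (Novara) > 98 (Cobalt) > 80 (Arden) > 67 (Apex) > 63 (Orion) > …
Hale is highest; pays the third-highest bid, $98.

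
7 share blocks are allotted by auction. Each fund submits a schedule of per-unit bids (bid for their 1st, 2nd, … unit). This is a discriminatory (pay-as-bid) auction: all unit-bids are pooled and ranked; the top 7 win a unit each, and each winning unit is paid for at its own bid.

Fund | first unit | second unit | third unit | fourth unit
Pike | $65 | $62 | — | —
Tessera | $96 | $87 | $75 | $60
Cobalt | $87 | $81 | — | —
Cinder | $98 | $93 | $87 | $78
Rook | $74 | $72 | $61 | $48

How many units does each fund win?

All unit-bids, highest first — top 7: 98 (Cinder-1), 96 (Tessera-1), 93 (Cinder-2), 87 (Tessera-2), 87 (Cobalt-1), 87 (Cinder-3), 81 (Cobalt-2)
Next rejected bid: $78 (not a price — pay-as-bid).
Allocation: Cinder 3, Cobalt 2, Tessera 2.

Cinder 3, Cobalt 2, Tessera 2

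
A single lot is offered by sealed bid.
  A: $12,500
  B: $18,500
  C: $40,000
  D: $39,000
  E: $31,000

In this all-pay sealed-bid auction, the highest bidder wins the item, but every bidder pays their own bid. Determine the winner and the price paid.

C pays $40,000

Bids in order: 40,000 (C) > 39,000 (D) > 31,000 (E) > 18,500 (B) > 12,500 (A)
C is highest and takes the item; every bidder forfeits their bid.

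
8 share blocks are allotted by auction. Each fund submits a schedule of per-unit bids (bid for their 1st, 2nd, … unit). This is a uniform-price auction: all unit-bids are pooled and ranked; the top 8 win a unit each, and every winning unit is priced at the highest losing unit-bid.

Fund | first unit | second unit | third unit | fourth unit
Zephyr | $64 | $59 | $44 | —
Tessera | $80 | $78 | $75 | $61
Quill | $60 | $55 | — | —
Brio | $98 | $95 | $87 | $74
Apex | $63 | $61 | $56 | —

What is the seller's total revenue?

Total revenue: $504

All unit-bids, highest first — top 8: 98 (Brio-1), 95 (Brio-2), 87 (Brio-3), 80 (Tessera-1), 78 (Tessera-2), 75 (Tessera-3), 74 (Brio-4), 64 (Zephyr-1)
Highest rejected unit-bid = $63.
Allocation: Brio 4, Tessera 3, Zephyr 1. Every unit priced at $63.
Revenue = 8 × 63 = $504.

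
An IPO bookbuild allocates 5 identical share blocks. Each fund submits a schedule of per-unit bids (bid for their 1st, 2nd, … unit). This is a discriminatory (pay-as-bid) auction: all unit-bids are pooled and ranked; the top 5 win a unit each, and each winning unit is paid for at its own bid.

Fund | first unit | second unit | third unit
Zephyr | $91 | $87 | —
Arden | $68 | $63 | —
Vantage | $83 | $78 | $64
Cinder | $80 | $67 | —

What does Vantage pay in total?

Pooled unit-bids ranked (top 5): 91 (Zephyr-1), 87 (Zephyr-2), 83 (Vantage-1), 80 (Cinder-1), 78 (Vantage-2)
Next rejected bid: $68 (not a price — pay-as-bid).
Vantage's winning unit-bids: 83 + 78 = $161.

Vantage pays $161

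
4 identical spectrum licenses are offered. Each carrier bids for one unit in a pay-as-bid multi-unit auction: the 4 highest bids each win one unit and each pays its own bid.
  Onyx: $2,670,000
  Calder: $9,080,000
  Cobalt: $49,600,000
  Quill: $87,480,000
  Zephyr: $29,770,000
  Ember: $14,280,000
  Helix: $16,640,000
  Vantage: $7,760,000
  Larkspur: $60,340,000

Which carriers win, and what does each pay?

Quill $87,480,000, Larkspur $60,340,000, Cobalt $49,600,000, Zephyr $29,770,000

Bids ranked high→low: 87,480,000 (Quill), 60,340,000 (Larkspur), 49,600,000 (Cobalt), 29,770,000 (Zephyr), 16,640,000 (Helix), 14,280,000 (Ember), …
Top 4: Quill, Larkspur, Cobalt, Zephyr.
Each winner pays its own bid: Quill $87,480,000, Larkspur $60,340,000, Cobalt $49,600,000, Zephyr $29,770,000.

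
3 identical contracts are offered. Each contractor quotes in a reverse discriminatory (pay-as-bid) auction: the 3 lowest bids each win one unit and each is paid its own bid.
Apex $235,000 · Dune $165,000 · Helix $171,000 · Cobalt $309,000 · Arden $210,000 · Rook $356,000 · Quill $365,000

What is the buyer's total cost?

Ordering the bids: 165,000 (Dune), 171,000 (Helix), 210,000 (Arden), 235,000 (Apex), 309,000 (Cobalt), …
The 3 lowest are Dune, Helix, Arden.
Total cost = 165,000 + 171,000 + 210,000 = $546,000.

Total cost: $546,000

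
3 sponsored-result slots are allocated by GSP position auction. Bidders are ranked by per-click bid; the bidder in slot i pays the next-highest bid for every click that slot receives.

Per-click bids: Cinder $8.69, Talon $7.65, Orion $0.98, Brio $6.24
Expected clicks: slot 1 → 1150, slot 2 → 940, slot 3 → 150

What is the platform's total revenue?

Total revenue: $14810.10

Ranked by bid: $8.69 (Cinder) > $7.65 (Talon) > $6.24 (Brio) > $0.98 (Orion)
Slot 1: Cinder pays $7.65 × 1150 = $8797.50
Slot 2: Talon pays $6.24 × 940 = $5865.60
Slot 3: Brio pays $0.98 × 150 = $147.00
Total = $14810.10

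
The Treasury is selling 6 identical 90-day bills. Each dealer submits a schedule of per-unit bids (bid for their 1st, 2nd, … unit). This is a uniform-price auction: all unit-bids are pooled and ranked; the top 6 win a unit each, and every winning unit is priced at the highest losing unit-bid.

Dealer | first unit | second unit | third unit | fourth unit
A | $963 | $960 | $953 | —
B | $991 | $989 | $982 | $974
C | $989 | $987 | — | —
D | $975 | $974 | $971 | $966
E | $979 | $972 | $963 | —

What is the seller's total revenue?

Total revenue: $5,850

Pooled unit-bids ranked (top 6): 991 (B-1), 989 (B-2), 989 (C-1), 987 (C-2), 982 (B-3), 979 (E-1)
Highest rejected unit-bid = $975.
Allocation: B 3, C 2, E 1. Every unit priced at $975.
Revenue = 6 × 975 = $5,850.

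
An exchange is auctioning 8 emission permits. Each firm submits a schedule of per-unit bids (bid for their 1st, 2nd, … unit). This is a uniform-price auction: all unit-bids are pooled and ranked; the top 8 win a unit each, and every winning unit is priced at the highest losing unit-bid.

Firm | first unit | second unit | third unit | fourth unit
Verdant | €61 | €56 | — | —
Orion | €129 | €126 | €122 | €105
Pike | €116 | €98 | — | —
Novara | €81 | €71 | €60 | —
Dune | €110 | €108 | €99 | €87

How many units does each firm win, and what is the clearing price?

Pooled unit-bids ranked (top 8): 129 (Orion-1), 126 (Orion-2), 122 (Orion-3), 116 (Pike-1), 110 (Dune-1), 108 (Dune-2), 105 (Orion-4), 99 (Dune-3)
The (k+1)-th unit-bid is €98.
Allocation: Dune 3, Orion 4, Pike 1.

Dune 3, Orion 4, Pike 1; clearing price €98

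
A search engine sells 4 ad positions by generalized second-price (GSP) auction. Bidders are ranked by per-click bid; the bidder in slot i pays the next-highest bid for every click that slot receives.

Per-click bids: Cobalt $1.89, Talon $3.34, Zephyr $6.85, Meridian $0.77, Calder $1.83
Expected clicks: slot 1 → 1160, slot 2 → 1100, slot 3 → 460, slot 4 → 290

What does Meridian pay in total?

Ranked by bid: $6.85 (Zephyr) > $3.34 (Talon) > $1.89 (Cobalt) > $1.83 (Calder) > $0.77 (Meridian)
Meridian ranks below slot 4 → no slot, pays nothing.

Meridian pays $0.00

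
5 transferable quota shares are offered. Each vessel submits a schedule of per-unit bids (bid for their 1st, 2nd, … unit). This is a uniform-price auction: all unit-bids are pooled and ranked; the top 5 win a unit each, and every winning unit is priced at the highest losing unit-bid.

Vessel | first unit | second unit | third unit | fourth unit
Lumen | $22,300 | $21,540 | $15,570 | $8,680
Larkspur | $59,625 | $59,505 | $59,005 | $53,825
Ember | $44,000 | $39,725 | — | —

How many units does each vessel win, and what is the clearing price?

All unit-bids, highest first — top 5: 59,625 (Larkspur-1), 59,505 (Larkspur-2), 59,005 (Larkspur-3), 53,825 (Larkspur-4), 44,000 (Ember-1)
First bid not allocated: $39,725.
Allocation: Ember 1, Larkspur 4.

Ember 1, Larkspur 4; clearing price $39,725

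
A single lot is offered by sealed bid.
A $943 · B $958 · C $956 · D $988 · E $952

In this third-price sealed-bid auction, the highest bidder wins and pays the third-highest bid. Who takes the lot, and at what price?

Bids ranked: 988 (D) > 958 (B) > 956 (C) > 952 (E) > 943 (A)
D wins; payment is bid #3 in the ranking = $956.

D pays $956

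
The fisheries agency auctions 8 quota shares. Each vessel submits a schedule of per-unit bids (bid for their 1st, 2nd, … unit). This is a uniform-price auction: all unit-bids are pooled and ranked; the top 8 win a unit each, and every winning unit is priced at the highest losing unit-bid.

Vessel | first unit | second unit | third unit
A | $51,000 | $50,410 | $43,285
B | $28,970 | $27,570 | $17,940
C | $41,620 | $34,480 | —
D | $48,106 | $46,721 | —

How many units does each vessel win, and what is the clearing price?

A 3, B 1, C 2, D 2; clearing price $27,570

All unit-bids, highest first — top 8: 51,000 (A-1), 50,410 (A-2), 48,106 (D-1), 46,721 (D-2), 43,285 (A-3), 41,620 (C-1), 34,480 (C-2), 28,970 (B-1)
The (k+1)-th unit-bid is $27,570.
Allocation: A 3, B 1, C 2, D 2.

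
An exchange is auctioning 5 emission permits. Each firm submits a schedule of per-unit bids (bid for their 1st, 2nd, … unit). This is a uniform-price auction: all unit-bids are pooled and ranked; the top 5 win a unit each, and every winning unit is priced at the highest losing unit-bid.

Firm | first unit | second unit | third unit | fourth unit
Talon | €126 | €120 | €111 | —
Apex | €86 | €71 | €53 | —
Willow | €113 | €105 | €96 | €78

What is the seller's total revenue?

All unit-bids, highest first — top 5: 126 (Talon-1), 120 (Talon-2), 113 (Willow-1), 111 (Talon-3), 105 (Willow-2)
First bid not allocated: €96.
Allocation: Talon 3, Willow 2. Every unit priced at €96.
Revenue = 5 × 96 = €480.

Total revenue: €480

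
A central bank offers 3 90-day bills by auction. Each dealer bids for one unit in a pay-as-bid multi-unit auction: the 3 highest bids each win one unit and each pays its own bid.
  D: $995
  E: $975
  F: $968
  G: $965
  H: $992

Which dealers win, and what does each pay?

Bids ranked high→low: 995 (D), 992 (H), 975 (E), 968 (F), 965 (G)
Top 3: D, H, E.
Each winner pays its own bid: D $995, H $992, E $975.

D $995, H $992, E $975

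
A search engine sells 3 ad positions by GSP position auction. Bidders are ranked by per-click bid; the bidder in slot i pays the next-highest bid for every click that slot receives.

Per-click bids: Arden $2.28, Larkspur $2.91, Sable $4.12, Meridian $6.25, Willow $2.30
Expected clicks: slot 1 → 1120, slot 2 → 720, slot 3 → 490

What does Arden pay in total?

Arden pays $0.00

Per-click bids in order: $6.25 (Meridian) > $4.12 (Sable) > $2.91 (Larkspur) > $2.30 (Willow) > …
Arden ranks below slot 3 → no slot, pays nothing.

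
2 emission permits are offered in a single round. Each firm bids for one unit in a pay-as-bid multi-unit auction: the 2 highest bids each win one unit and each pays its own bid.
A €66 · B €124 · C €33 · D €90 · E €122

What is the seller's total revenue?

Ordering the bids: 124 (B), 122 (E), 90 (D), 66 (A), …
Winners (2 units): B, E.
Total revenue = 124 + 122 = €246.

Total revenue: €246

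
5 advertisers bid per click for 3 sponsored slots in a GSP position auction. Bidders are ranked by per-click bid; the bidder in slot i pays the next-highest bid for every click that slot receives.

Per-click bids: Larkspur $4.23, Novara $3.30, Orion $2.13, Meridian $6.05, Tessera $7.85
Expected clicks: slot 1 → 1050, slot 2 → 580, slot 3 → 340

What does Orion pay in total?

Per-click bids in order: $7.85 (Tessera) > $6.05 (Meridian) > $4.23 (Larkspur) > $3.30 (Novara) > …
Orion ranks below slot 3 → no slot, pays nothing.

Orion pays $0.00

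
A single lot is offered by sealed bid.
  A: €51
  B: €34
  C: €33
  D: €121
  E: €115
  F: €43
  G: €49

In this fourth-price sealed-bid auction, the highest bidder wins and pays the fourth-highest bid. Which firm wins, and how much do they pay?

D pays €49

Bids ranked: 121 (D) > 115 (E) > 51 (A) > 49 (G) > 43 (F) > 34 (B) > …
D wins; payment is bid #4 in the ranking = €49.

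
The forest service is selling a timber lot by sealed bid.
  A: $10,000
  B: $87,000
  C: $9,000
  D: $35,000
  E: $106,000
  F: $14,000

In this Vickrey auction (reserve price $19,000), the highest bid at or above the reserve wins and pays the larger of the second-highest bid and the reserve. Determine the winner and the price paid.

Rule: the highest bid at or above the reserve wins and pays the larger of the second-highest bid and the reserve.
Bids ranked: 106,000 (E) > 87,000 (B) > 35,000 (D) > 14,000 (F) > 10,000 (A) > 9,000 (C)
E has the top bid at or above the reserve ($106,000).
max(second-highest $87,000, reserve $19,000) = $87,000; the reserve does not bind.

E pays $87,000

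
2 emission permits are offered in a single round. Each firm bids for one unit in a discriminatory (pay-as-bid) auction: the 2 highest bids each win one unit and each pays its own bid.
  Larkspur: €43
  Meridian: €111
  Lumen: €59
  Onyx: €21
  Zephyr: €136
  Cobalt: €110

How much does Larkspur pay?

Bids ranked high→low: 136 (Zephyr), 111 (Meridian), 110 (Cobalt), 59 (Lumen), …
The 2 highest are Zephyr, Meridian.
Larkspur does not win → €0.

Larkspur pays €0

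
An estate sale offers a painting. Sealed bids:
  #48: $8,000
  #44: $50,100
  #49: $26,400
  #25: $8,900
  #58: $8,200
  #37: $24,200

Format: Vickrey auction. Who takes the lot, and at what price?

#44 pays $26,400

Bids ranked: 50,100 (#44) > 26,400 (#49) > 24,200 (#37) > 8,900 (#25) > 8,200 (#58) > 8,000 (#48)
Second-price: #44 pays #49's bid of $26,400.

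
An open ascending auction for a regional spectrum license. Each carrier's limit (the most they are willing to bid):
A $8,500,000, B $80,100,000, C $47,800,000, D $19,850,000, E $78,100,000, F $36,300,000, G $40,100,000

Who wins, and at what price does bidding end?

Limits ranked: 80,100,000 (B) > 78,100,000 (E) > 47,800,000 (C) > 40,100,000 (G) > 36,300,000 (F) > 19,850,000 (D) > …
E is the last rival to drop out, at $78,100,000; B remains and wins at that price.

B wins at $78,100,000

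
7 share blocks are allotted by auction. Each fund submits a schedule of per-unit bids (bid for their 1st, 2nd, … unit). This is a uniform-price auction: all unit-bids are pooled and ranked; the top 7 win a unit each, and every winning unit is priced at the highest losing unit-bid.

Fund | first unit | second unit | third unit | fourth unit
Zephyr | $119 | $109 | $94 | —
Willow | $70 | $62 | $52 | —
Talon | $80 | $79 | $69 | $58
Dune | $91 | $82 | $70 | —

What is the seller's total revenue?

All unit-bids, highest first — top 7: 119 (Zephyr-1), 109 (Zephyr-2), 94 (Zephyr-3), 91 (Dune-1), 82 (Dune-2), 80 (Talon-1), 79 (Talon-2)
The (k+1)-th unit-bid is $70.
Allocation: Dune 2, Talon 2, Zephyr 3. Every unit priced at $70.
Revenue = 7 × 70 = $490.

Total revenue: $490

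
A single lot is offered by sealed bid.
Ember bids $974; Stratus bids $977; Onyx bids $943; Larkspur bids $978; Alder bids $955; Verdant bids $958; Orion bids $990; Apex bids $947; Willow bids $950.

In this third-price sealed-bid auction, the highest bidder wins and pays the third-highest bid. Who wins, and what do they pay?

Rule: the highest bidder wins and pays the third-highest bid.
Sorting bids: 990 (Orion) > 978 (Larkspur) > 977 (Stratus) > 974 (Ember) > 958 (Verdant) > 955 (Alder) > …
Orion wins; payment is bid #3 in the ranking = $977.

Orion pays $977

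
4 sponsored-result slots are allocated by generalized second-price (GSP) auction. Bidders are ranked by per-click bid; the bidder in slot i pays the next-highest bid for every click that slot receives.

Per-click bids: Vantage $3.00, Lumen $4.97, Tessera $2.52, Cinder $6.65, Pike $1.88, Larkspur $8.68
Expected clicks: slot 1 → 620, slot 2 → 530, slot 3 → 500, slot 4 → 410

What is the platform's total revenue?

Total revenue: $9290.30

Sorting advertisers: $8.68 (Larkspur) > $6.65 (Cinder) > $4.97 (Lumen) > $3.00 (Vantage) > $2.52 (Tessera) > …
Slot 1: Larkspur pays $6.65 × 620 = $4123.00
Slot 2: Cinder pays $4.97 × 530 = $2634.10
Slot 3: Lumen pays $3.00 × 500 = $1500.00
Slot 4: Vantage pays $2.52 × 410 = $1033.20
Total = $9290.30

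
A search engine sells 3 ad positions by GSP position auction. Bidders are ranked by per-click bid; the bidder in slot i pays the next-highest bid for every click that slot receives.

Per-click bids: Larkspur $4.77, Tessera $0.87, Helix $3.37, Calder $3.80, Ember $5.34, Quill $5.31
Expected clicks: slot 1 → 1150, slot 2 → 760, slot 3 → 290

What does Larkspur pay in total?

Per-click bids in order: $5.34 (Ember) > $5.31 (Quill) > $4.77 (Larkspur) > $3.80 (Calder) > …
Larkspur holds slot 3 → pays next bid $3.80 × 290 clicks = $1102.00.

Larkspur pays $1102.00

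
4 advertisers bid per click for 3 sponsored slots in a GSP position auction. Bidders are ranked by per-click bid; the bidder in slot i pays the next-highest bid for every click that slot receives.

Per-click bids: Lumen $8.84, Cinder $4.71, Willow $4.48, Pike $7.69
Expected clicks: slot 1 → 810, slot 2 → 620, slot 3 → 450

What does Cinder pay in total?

Sorting advertisers: $8.84 (Lumen) > $7.69 (Pike) > $4.71 (Cinder) > $4.48 (Willow)
Cinder holds slot 3 → pays next bid $4.48 × 450 clicks = $2016.00.

Cinder pays $2016.00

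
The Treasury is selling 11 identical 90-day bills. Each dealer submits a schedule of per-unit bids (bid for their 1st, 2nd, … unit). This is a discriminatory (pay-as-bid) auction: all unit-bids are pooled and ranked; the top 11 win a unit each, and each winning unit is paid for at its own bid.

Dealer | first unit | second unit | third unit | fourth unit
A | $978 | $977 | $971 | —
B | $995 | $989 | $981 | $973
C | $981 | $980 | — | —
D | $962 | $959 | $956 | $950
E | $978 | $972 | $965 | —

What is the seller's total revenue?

Merging the schedules and taking the best 11: 995 (B-1), 989 (B-2), 981 (B-3), 981 (C-1), 980 (C-2), 978 (A-1), 978 (E-1), 977 (A-2), 973 (B-4), 972 (E-2), 971 (A-3)
Next rejected bid: $965 (not a price — pay-as-bid).
Each winning unit pays its own bid.
Revenue = 995 + 989 + 981 + 981 + 980 + 978 + 978 + 977 + 973 + 972 + 971 = $10,775.

Total revenue: $10,775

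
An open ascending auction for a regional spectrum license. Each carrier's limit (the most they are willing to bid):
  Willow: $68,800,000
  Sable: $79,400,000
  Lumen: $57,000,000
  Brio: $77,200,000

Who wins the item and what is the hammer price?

Sable wins at $77,200,000

Open ascending-bid auction: the price rises until one bidder remains; the winner pays the price at which the last rival dropped out.
Limits in order: 79,400,000 (Sable) > 77,200,000 (Brio) > 68,800,000 (Willow) > 57,000,000 (Lumen)
Brio is the last rival to drop out, at $77,200,000; Sable remains and wins at that price.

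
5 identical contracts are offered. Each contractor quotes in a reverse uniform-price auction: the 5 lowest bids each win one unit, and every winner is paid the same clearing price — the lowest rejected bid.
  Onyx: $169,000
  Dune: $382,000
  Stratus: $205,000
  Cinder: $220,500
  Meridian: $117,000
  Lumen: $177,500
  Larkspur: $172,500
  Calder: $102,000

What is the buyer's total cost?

Total cost: $1,025,000

Sorting: 102,000 (Calder), 117,000 (Meridian), 169,000 (Onyx), 172,500 (Larkspur), 177,500 (Lumen), 205,000 (Stratus), 220,500 (Cinder), …
The 5 lowest are Calder, Meridian, Onyx, Larkspur, Lumen.
Clearing price = lowest rejected bid = $205,000.
Total cost = 5 × $205,000 = $1,025,000.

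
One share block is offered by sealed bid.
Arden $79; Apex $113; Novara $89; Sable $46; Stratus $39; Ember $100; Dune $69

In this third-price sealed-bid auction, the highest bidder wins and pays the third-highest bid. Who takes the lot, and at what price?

Third-price sealed-bid auction: the highest bidder wins and pays the third-highest bid.
Bids ranked: 113 (Apex) > 100 (Ember) > 89 (Novara) > 79 (Arden) > 69 (Dune) > 46 (Sable) > …
Apex wins; payment is bid #3 in the ranking = $89.

Apex pays $89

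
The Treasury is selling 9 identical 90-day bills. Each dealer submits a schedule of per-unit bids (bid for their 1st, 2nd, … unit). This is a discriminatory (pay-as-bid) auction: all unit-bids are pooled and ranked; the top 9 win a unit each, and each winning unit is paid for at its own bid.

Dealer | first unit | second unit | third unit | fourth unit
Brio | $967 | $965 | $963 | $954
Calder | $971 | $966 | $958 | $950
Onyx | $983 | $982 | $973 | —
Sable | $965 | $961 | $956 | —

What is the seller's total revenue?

Pooled unit-bids ranked (top 9): 983 (Onyx-1), 982 (Onyx-2), 973 (Onyx-3), 971 (Calder-1), 967 (Brio-1), 966 (Calder-2), 965 (Brio-2), 965 (Sable-1), 963 (Brio-3)
Next rejected bid: $961 (not a price — pay-as-bid).
Each winning unit pays its own bid.
Revenue = 983 + 982 + 973 + 971 + 967 + 966 + 965 + 965 + 963 = $8,735.

Total revenue: $8,735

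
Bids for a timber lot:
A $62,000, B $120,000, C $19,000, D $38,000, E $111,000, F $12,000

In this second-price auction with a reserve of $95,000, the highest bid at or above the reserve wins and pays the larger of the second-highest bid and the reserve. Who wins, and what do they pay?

B pays $111,000

Bids ranked: 120,000 (B) > 111,000 (E) > 62,000 (A) > 38,000 (D) > 19,000 (C) > 12,000 (F)
Highest eligible bid: B at $120,000.
Second-highest bid $111,000 exceeds the reserve $95,000 → payment $111,000.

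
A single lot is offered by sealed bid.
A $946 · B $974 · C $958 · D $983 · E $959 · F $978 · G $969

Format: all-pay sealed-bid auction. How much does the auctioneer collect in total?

Rule: the highest bidder wins the item, but every bidder pays their own bid.
Sorting bids: 983 (D) > 978 (F) > 974 (B) > 969 (G) > 959 (E) > 958 (C) > …
Every bidder forfeits their bid regardless of winning.
Revenue = 946 + 974 + 958 + 983 + 959 + 978 + 969 = $6,767.

Total revenue: $6,767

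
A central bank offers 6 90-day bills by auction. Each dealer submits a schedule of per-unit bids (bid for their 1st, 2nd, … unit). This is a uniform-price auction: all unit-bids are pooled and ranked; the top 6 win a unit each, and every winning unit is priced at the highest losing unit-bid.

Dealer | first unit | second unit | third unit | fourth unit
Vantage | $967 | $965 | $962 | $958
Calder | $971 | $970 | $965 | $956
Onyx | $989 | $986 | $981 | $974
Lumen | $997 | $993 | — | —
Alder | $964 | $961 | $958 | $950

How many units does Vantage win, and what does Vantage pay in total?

All unit-bids, highest first — top 6: 997 (Lumen-1), 993 (Lumen-2), 989 (Onyx-1), 986 (Onyx-2), 981 (Onyx-3), 974 (Onyx-4)
Highest rejected unit-bid = $971.
Vantage wins 0 unit(s) at $971 each.

Vantage: 0 units, pays $0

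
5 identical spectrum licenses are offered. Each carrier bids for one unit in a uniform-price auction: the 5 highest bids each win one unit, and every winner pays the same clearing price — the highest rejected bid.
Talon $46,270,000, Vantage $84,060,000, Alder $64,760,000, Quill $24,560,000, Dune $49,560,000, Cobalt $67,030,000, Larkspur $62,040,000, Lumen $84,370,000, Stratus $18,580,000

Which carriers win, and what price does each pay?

Lumen, Vantage, Cobalt, Alder, Larkspur; each pays $49,560,000

Ordering the bids: 84,370,000 (Lumen), 84,060,000 (Vantage), 67,030,000 (Cobalt), 64,760,000 (Alder), 62,040,000 (Larkspur), 49,560,000 (Dune), 46,270,000 (Talon), …
The 5 highest are Lumen, Vantage, Cobalt, Alder, Larkspur.
Clearing price = highest rejected bid = $49,560,000.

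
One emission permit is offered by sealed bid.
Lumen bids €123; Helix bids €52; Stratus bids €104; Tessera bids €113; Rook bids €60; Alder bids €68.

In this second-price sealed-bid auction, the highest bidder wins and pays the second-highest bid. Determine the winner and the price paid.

Sorting bids: 123 (Lumen) > 113 (Tessera) > 104 (Stratus) > 68 (Alder) > 60 (Rook) > 52 (Helix)
Lumen wins with the highest bid; price is set by the runner-up at €113.

Lumen pays €113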